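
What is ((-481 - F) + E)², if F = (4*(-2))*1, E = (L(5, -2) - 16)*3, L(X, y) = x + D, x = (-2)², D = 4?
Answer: 247009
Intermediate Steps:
x = 4
L(X, y) = 8 (L(X, y) = 4 + 4 = 8)
E = -24 (E = (8 - 16)*3 = -8*3 = -24)
F = -8 (F = -8*1 = -8)
((-481 - F) + E)² = ((-481 - 1*(-8)) - 24)² = ((-481 + 8) - 24)² = (-473 - 24)² = (-497)² = 247009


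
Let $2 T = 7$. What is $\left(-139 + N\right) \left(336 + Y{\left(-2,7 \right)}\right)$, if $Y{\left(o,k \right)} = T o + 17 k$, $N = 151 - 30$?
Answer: $-8064$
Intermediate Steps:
$T = \frac{7}{2}$ ($T = \frac{1}{2} \cdot 7 = \frac{7}{2} \approx 3.5$)
$N = 121$ ($N = 151 - 30 = 121$)
$Y{\left(o,k \right)} = 17 k + \frac{7 o}{2}$ ($Y{\left(o,k \right)} = \frac{7 o}{2} + 17 k = 17 k + \frac{7 o}{2}$)
$\left(-139 + N\right) \left(336 + Y{\left(-2,7 \right)}\right) = \left(-139 + 121\right) \left(336 + \left(17 \cdot 7 + \frac{7}{2} \left(-2\right)\right)\right) = - 18 \left(336 + \left(119 - 7\right)\right) = - 18 \left(336 + 112\right) = \left(-18\right) 448 = -8064$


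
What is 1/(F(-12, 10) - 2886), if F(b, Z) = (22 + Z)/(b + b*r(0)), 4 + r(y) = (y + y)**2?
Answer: -9/25966 ≈ -0.00034661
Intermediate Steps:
r(y) = -4 + 4*y**2 (r(y) = -4 + (y + y)**2 = -4 + (2*y)**2 = -4 + 4*y**2)
F(b, Z) = -(22 + Z)/(3*b) (F(b, Z) = (22 + Z)/(b + b*(-4 + 4*0**2)) = (22 + Z)/(b + b*(-4 + 4*0)) = (22 + Z)/(b + b*(-4 + 0)) = (22 + Z)/(b + b*(-4)) = (22 + Z)/(b - 4*b) = (22 + Z)/((-3*b)) = (22 + Z)*(-1/(3*b)) = -(22 + Z)/(3*b))
1/(F(-12, 10) - 2886) = 1/((1/3)*(-22 - 1*10)/(-12) - 2886) = 1/((1/3)*(-1/12)*(-22 - 10) - 2886) = 1/((1/3)*(-1/12)*(-32) - 2886) = 1/(8/9 - 2886) = 1/(-25966/9) = -9/25966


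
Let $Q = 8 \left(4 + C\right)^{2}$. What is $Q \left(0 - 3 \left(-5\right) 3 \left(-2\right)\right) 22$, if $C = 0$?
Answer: $-253440$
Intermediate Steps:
$Q = 128$ ($Q = 8 \left(4 + 0\right)^{2} = 8 \cdot 4^{2} = 8 \cdot 16 = 128$)
$Q \left(0 - 3 \left(-5\right) 3 \left(-2\right)\right) 22 = 128 \left(0 - 3 \left(-5\right) 3 \left(-2\right)\right) 22 = 128 \left(0 - 3 \left(\left(-15\right) \left(-2\right)\right)\right) 22 = 128 \left(0 - 90\right) 22 = 128 \left(-90\right) 22 = \left(-11520\right) 22 = -253440$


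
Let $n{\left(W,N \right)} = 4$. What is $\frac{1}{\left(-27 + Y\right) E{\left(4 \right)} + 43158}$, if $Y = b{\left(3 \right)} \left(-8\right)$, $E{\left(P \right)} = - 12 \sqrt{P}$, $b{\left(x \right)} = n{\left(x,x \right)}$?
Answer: $\frac{1}{44574} \approx 2.2435 \cdot 10^{-5}$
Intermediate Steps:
$b{\left(x \right)} = 4$
$Y = -32$ ($Y = 4 \left(-8\right) = -32$)
$\frac{1}{\left(-27 + Y\right) E{\left(4 \right)} + 43158} = \frac{1}{\left(-27 - 32\right) \left(- 12 \sqrt{4}\right) + 43158} = \frac{1}{- 59 \left(\left(-12\right) 2\right) + 43158} = \frac{1}{\left(-59\right) \left(-24\right) + 43158} = \frac{1}{1416 + 43158} = \frac{1}{44574}$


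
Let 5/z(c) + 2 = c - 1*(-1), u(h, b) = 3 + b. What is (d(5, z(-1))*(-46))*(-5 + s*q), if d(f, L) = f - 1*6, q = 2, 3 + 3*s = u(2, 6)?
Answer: -46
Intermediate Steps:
s = 2 (s = -1 + (3 + 6)/3 = -1 + (⅓)*9 = -1 + 3 = 2)
z(c) = 5/(-1 + c) (z(c) = 5/(-2 + (c - 1*(-1))) = 5/(-2 + (c + 1)) = 5/(-2 + (1 + c)) = 5/(-1 + c))
d(f, L) = -6 + f (d(f, L) = f - 6 = -6 + f)
(d(5, z(-1))*(-46))*(-5 + s*q) = ((-6 + 5)*(-46))*(-5 + 2*2) = (-1*(-46))*(-5 + 4) = 46*(-1) = -46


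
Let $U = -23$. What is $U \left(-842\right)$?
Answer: $19366$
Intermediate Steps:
$U \left(-842\right) = \left(-23\right) \left(-842\right) = 19366$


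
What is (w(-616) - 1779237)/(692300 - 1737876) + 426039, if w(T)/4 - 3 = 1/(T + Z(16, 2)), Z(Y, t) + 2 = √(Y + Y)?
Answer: 42529205207617515/99824277448 + √2/24956069362 ≈ 4.2604e+5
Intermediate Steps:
Z(Y, t) = -2 + √2*√Y (Z(Y, t) = -2 + √(Y + Y) = -2 + √(2*Y) = -2 + √2*√Y)
w(T) = 12 + 4/(-2 + T + 4*√2) (w(T) = 12 + 4/(T + (-2 + √2*√16)) = 12 + 4/(T + (-2 + √2*4)) = 12 + 4/(T + (-2 + 4*√2)) = 12 + 4/(-2 + T + 4*√2))
(w(-616) - 1779237)/(692300 - 1737876) + 426039 = (4*(-5 + 3*(-616) + 12*√2)/(-2 - 616 + 4*√2) - 1779237)/(692300 - 1737876) + 426039 = (4*(-5 - 1848 + 12*√2)/(-618 + 4*√2) - 1779237)/(-1045576) + 426039 = (4*(-1853 + 12*√2)/(-618 + 4*√2) - 1779237)*(-1/1045576) + 426039 = (-1779237 + 4*(-1853 + 12*√2)/(-618 + 4*√2))*(-1/1045576) + 426039 = (1779237/1045576 - (-1853 + 12*√2)/(261394*(-618 + 4*√2))) + 426039 = 445457932701/1045576 - (-1853 + 12*√2)/(261394*(-618 + 4*√2))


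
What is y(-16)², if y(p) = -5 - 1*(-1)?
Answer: 16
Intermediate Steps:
y(p) = -4 (y(p) = -5 + 1 = -4)
y(-16)² = (-4)² = 16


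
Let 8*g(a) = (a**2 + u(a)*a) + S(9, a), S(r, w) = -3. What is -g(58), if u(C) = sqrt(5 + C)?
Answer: -3361/8 - 87*sqrt(7)/4 ≈ -477.67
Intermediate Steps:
g(a) = -3/8 + a**2/8 + a*sqrt(5 + a)/8 (g(a) = ((a**2 + sqrt(5 + a)*a) - 3)/8 = ((a**2 + a*sqrt(5 + a)) - 3)/8 = (-3 + a**2 + a*sqrt(5 + a))/8 = -3/8 + a**2/8 + a*sqrt(5 + a)/8)
-g(58) = -(-3/8 + (1/8)*58**2 + (1/8)*58*sqrt(5 + 58)) = -(-3/8 + (1/8)*3364 + (1/8)*58*sqrt(63)) = -(-3/8 + 841/2 + (1/8)*58*(3*sqrt(7))) = -(-3/8 + 841/2 + 87*sqrt(7)/4) = -(3361/8 + 87*sqrt(7)/4) = -3361/8 - 87*sqrt(7)/4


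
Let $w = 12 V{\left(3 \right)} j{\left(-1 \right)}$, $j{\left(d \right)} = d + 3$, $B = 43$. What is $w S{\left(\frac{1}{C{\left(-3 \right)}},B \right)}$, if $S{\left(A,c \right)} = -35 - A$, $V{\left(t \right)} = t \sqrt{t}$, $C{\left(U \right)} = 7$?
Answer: $- \frac{17712 \sqrt{3}}{7} \approx -4382.6$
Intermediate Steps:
$j{\left(d \right)} = 3 + d$
$V{\left(t \right)} = t^{\frac{3}{2}}$
$w = 72 \sqrt{3}$ ($w = 12 \cdot 3^{\frac{3}{2}} \left(3 - 1\right) = 12 \cdot 3 \sqrt{3} \cdot 2 = 12 \cdot 6 \sqrt{3} = 72 \sqrt{3} \approx 124.71$)
$w S{\left(\frac{1}{C{\left(-3 \right)}},B \right)} = 72 \sqrt{3} \left(-35 - \frac{1}{7}\right) = 72 \sqrt{3} \left(- \frac{246}{7}\right) = - \frac{17712 \sqrt{3}}{7}$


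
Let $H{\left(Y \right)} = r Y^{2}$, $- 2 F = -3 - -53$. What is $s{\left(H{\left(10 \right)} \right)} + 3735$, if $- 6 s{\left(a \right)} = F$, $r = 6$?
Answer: $\frac{22435}{6} \approx 3739.2$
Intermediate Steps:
$F = -25$ ($F = - \frac{-3 - -53}{2} = - \frac{-3 + 53}{2} = \left(- \frac{1}{2}\right) 50 = -25$)
$H{\left(Y \right)} = 6 Y^{2}$
$s{\left(a \right)} = \frac{25}{6}$ ($s{\left(a \right)} = \left(- \frac{1}{6}\right) \left(-25\right) = \frac{25}{6}$)
$s{\left(H{\left(10 \right)} \right)} + 3735 = \frac{25}{6} + 3735 = \frac{22435}{6}$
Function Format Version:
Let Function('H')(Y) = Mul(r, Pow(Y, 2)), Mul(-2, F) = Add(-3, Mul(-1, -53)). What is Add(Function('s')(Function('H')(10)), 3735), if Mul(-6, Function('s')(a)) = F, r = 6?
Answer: Rational(22435, 6) ≈ 3739.2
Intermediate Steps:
F = -25 (F = Mul(Rational(-1, 2), Add(-3, Mul(-1, -53))) = Mul(Rational(-1, 2), Add(-3, 53)) = Mul(Rational(-1, 2), 50) = -25)
Function('H')(Y) = Mul(6, Pow(Y, 2))
Function('s')(a) = Rational(25, 6) (Function('s')(a) = Mul(Rational(-1, 6), -25) = Rational(25, 6))
Add(Function('s')(Function('H')(10)), 3735) = Add(Rational(25, 6), 3735) = Rational(22435, 6)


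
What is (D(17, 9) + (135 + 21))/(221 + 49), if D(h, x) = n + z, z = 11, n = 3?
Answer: 17/27 ≈ 0.62963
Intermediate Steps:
D(h, x) = 14 (D(h, x) = 3 + 11 = 14)
(D(17, 9) + (135 + 21))/(221 + 49) = (14 + (135 + 21))/(221 + 49) = (14 + 156)/270 = 170*(1/270) = 17/27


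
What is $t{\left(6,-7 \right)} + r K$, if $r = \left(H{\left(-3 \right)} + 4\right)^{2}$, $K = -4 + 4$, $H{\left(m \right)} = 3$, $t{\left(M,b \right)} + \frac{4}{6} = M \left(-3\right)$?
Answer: $- \frac{56}{3} \approx -18.667$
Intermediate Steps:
$t{\left(M,b \right)} = - \frac{2}{3} - 3 M$ ($t{\left(M,b \right)} = - \frac{2}{3} + M \left(-3\right) = - \frac{2}{3} - 3 M$)
$K = 0$
$r = 49$ ($r = \left(3 + 4\right)^{2} = 7^{2} = 49$)
$t{\left(6,-7 \right)} + r K = \left(- \frac{2}{3} - 18\right) + 49 \cdot 0 = \left(- \frac{2}{3} - 18\right) + 0 = - \frac{56}{3} + 0 = - \frac{56}{3}$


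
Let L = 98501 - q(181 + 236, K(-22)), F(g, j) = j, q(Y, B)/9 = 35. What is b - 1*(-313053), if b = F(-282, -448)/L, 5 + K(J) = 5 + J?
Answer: 15368710705/49093 ≈ 3.1305e+5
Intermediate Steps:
K(J) = J (K(J) = -5 + (5 + J) = J)
q(Y, B) = 315 (q(Y, B) = 9*35 = 315)
L = 98186 (L = 98501 - 1*315 = 98501 - 315 = 98186)
b = -224/49093 (b = -448/98186 = -448*1/98186 = -224/49093 ≈ -0.0045628)
b - 1*(-313053) = -224/49093 - 1*(-313053) = -224/49093 + 313053 = 15368710705/49093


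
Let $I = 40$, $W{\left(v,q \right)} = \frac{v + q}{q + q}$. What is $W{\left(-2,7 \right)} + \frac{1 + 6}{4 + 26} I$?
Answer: $\frac{407}{42} \approx 9.6905$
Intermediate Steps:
$W{\left(v,q \right)} = \frac{q + v}{2 q}$
$W{\left(-2,7 \right)} + \frac{1 + 6}{4 + 26} I = \frac{7 - 2}{2 \cdot 7} + \frac{1 + 6}{4 + 26} \cdot 40 = \frac{1}{2} \cdot \frac{1}{7} \cdot 5 + \frac{7}{30} \cdot 40 = \frac{5}{14} + 7 \cdot \frac{1}{30} \cdot 40 = \frac{5}{14} + \frac{7}{30} \cdot 40 = \frac{5}{14} + \frac{28}{3} = \frac{407}{42}$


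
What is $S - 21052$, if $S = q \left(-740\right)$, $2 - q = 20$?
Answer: $-7732$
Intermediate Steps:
$q = -18$ ($q = 2 - 20 = -18$)
$S = 13320$ ($S = \left(-18\right) \left(-740\right) = 13320$)
$S - 21052 = 13320 - 21052 = -7732$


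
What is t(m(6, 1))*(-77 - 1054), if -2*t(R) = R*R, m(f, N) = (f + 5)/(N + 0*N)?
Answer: 136851/2 ≈ 68426.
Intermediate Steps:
m(f, N) = (5 + f)/N (m(f, N) = (5 + f)/(N + 0) = (5 + f)/N)
t(R) = -R²/2 (t(R) = -R*R/2 = -R²/2)
t(m(6, 1))*(-77 - 1054) = (-(5 + 6)²/2)*(-77 - 1054) = -(1*11)²/2*(-1131) = -½*11²*(-1131) = -½*121*(-1131) = -121/2*(-1131) = 136851/2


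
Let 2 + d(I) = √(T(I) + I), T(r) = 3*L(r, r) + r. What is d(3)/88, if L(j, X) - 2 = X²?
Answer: -1/44 + √39/88 ≈ 0.048239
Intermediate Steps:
L(j, X) = 2 + X²
T(r) = 6 + r + 3*r² (T(r) = 3*(2 + r²) + r = (6 + 3*r²) + r = 6 + r + 3*r²)
d(I) = -2 + √(6 + 2*I + 3*I²) (d(I) = -2 + √((6 + I + 3*I²) + I) = -2 + √(6 + 2*I + 3*I²))
d(3)/88 = (-2 + √(6 + 2*3 + 3*3²))/88 = (-2 + √(6 + 6 + 3*9))/88 = (-2 + √(6 + 6 + 27))/88 = (-2 + √39)/88 = -1/44 + √39/88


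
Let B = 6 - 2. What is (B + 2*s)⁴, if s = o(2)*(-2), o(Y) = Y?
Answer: 256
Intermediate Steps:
B = 4
s = -4 (s = 2*(-2) = -4)
(B + 2*s)⁴ = (4 + 2*(-4))⁴ = (4 - 8)⁴ = (-4)⁴ = 256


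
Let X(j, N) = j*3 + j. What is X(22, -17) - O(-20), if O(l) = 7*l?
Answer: 228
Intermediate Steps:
X(j, N) = 4*j (X(j, N) = 3*j + j = 4*j)
X(22, -17) - O(-20) = 4*22 - 7*(-20) = 88 - 1*(-140) = 88 + 140 = 228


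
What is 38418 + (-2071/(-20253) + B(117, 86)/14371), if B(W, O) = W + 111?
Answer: 11181818524759/291055863 ≈ 38418.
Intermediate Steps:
B(W, O) = 111 + W
38418 + (-2071/(-20253) + B(117, 86)/14371) = 38418 + (-2071/(-20253) + (111 + 117)/14371) = 38418 + (-2071*(-1/20253) + 228*(1/14371)) = 38418 + (2071/20253 + 228/14371) = 38418 + 34380025/291055863 = 11181818524759/291055863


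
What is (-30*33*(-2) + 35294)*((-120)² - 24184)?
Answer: -364688816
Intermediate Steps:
(-30*33*(-2) + 35294)*((-120)² - 24184) = (-990*(-2) + 35294)*(14400 - 24184) = (1980 + 35294)*(-9784) = 37274*(-9784) = -364688816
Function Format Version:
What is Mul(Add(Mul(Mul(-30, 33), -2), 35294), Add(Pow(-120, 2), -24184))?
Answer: -364688816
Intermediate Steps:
Mul(Add(Mul(Mul(-30, 33), -2), 35294), Add(Pow(-120, 2), -24184)) = Mul(Add(Mul(-990, -2), 35294), Add(14400, -24184)) = Mul(Add(1980, 35294), -9784) = Mul(37274, -9784) = -364688816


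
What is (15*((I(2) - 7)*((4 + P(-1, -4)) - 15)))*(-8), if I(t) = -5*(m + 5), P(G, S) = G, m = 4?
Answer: -74880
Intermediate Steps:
I(t) = -45 (I(t) = -5*(4 + 5) = -5*9 = -45)
(15*((I(2) - 7)*((4 + P(-1, -4)) - 15)))*(-8) = (15*((-45 - 7)*((4 - 1) - 15)))*(-8) = (15*(-52*(3 - 15)))*(-8) = (15*(-52*(-12)))*(-8) = (15*624)*(-8) = 9360*(-8) = -74880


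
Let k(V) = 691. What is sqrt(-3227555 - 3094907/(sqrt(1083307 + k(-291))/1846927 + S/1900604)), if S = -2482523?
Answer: sqrt(-3934484388622626099 + 6134303943220*sqrt(1083998))/sqrt(4585038756821 - 1900604*sqrt(1083998)) ≈ 925.79*I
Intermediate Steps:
sqrt(-3227555 - 3094907/(sqrt(1083307 + k(-291))/1846927 + S/1900604)) = sqrt(-3227555 - 3094907/(sqrt(1083307 + 691)/1846927 - 2482523/1900604)) = sqrt(-3227555 - 3094907/(sqrt(1083998)*(1/1846927) - 2482523*1/1900604)) = sqrt(-3227555 - 3094907/(sqrt(1083998)/1846927 - 2482523/1900604)) = sqrt(-3227555 - 3094907/(-2482523/1900604 + sqrt(1083998)/1846927))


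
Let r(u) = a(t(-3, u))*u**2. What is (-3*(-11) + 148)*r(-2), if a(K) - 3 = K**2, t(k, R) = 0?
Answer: 2172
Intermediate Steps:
a(K) = 3 + K**2
r(u) = 3*u**2 (r(u) = (3 + 0**2)*u**2 = (3 + 0)*u**2 = 3*u**2)
(-3*(-11) + 148)*r(-2) = (-3*(-11) + 148)*(3*(-2)**2) = (33 + 148)*(3*4) = 181*12 = 2172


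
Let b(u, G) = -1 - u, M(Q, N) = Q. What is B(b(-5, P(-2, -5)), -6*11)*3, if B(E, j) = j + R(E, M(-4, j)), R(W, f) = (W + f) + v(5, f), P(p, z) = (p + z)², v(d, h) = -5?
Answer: -213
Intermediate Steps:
R(W, f) = -5 + W + f (R(W, f) = (W + f) - 5 = -5 + W + f)
B(E, j) = -9 + E + j (B(E, j) = j + (-5 + E - 4) = j + (-9 + E) = -9 + E + j)
B(b(-5, P(-2, -5)), -6*11)*3 = (-9 + (-1 - 1*(-5)) - 6*11)*3 = (-9 + (-1 + 5) - 66)*3 = (-9 + 4 - 66)*3 = -71*3 = -213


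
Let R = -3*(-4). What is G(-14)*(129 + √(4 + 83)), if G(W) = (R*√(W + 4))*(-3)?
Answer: 36*I*√10*(-129 - √87) ≈ -15747.0*I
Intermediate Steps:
R = 12
G(W) = -36*√(4 + W) (G(W) = (12*√(W + 4))*(-3) = (12*√(4 + W))*(-3) = -36*√(4 + W))
G(-14)*(129 + √(4 + 83)) = (-36*√(4 - 14))*(129 + √(4 + 83)) = (-36*I*√10)*(129 + √87) = -36*I*√10*(129 + √87)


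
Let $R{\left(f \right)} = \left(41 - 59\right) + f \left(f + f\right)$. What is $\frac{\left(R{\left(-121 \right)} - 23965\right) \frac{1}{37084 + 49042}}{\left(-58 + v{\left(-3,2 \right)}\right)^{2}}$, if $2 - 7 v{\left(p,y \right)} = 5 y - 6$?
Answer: $\frac{259651}{14336878464} \approx 1.8111 \cdot 10^{-5}$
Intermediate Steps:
$v{\left(p,y \right)} = \frac{8}{7} - \frac{5 y}{7}$ ($v{\left(p,y \right)} = \frac{2}{7} - \frac{5 y - 6}{7} = \frac{2}{7} - \frac{-6 + 5 y}{7} = \frac{2}{7} - \left(- \frac{6}{7} + \frac{5 y}{7}\right) = \frac{8}{7} - \frac{5 y}{7}$)
$R{\left(f \right)} = -18 + 2 f^{2}$ ($R{\left(f \right)} = -18 + f 2 f = -18 + 2 f^{2}$)
$\frac{\left(R{\left(-121 \right)} - 23965\right) \frac{1}{37084 + 49042}}{\left(-58 + v{\left(-3,2 \right)}\right)^{2}} = \frac{\left(\left(-18 + 2 \left(-121\right)^{2}\right) - 23965\right) \frac{1}{37084 + 49042}}{\left(-58 + \left(\frac{8}{7} - \frac{10}{7}\right)\right)^{2}} = \frac{\left(\left(-18 + 2 \cdot 14641\right) - 23965\right) \frac{1}{86126}}{\left(-58 + \left(\frac{8}{7} - \frac{10}{7}\right)\right)^{2}} = \frac{\left(\left(-18 + 29282\right) - 23965\right) \frac{1}{86126}}{\left(-58 - \frac{2}{7}\right)^{2}} = \frac{\left(29264 - 23965\right) \frac{1}{86126}}{\left(- \frac{408}{7}\right)^{2}} = \frac{5299 \cdot \frac{1}{86126}}{\frac{166464}{49}} = \frac{5299}{86126} \cdot \frac{49}{166464} = \frac{259651}{14336878464}$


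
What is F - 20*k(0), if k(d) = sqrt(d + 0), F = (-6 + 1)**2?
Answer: 25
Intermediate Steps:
F = 25 (F = (-5)**2 = 25)
k(d) = sqrt(d)
F - 20*k(0) = 25 - 20*sqrt(0) = 25 - 20*0 = 25 + 0 = 25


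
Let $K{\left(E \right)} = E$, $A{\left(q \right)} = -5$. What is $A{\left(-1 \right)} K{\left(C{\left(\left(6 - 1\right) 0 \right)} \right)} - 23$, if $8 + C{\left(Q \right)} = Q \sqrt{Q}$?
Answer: $17$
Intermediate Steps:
$C{\left(Q \right)} = -8 + Q^{\frac{3}{2}}$ ($C{\left(Q \right)} = -8 + Q \sqrt{Q} = -8 + Q^{\frac{3}{2}}$)
$A{\left(-1 \right)} K{\left(C{\left(\left(6 - 1\right) 0 \right)} \right)} - 23 = - 5 \left(-8 + \left(\left(6 - 1\right) 0\right)^{\frac{3}{2}}\right) - 23 = - 5 \left(-8 + \left(5 \cdot 0\right)^{\frac{3}{2}}\right) - 23 = - 5 \left(-8 + 0^{\frac{3}{2}}\right) - 23 = - 5 \left(-8 + 0\right) - 23 = \left(-5\right) \left(-8\right) - 23 = 40 - 23 = 17$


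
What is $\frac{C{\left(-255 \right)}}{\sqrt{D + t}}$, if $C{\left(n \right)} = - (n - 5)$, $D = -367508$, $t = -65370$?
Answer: $- \frac{130 i \sqrt{432878}}{216439} \approx - 0.39518 i$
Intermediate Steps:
$C{\left(n \right)} = 5 - n$ ($C{\left(n \right)} = - (-5 + n) = 5 - n$)
$\frac{C{\left(-255 \right)}}{\sqrt{D + t}} = \frac{5 - -255}{\sqrt{-367508 - 65370}} = \frac{5 + 255}{\sqrt{-432878}} = \frac{260}{i \sqrt{432878}} = 260 \left(- \frac{i \sqrt{432878}}{432878}\right) = - \frac{130 i \sqrt{432878}}{216439}$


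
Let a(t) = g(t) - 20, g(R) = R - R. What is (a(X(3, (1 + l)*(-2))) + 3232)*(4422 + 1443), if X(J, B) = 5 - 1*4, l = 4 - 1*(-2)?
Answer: 18838380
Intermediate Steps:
l = 6 (l = 4 + 2 = 6)
g(R) = 0
X(J, B) = 1 (X(J, B) = 5 - 4 = 1)
a(t) = -20 (a(t) = 0 - 20 = -20)
(a(X(3, (1 + l)*(-2))) + 3232)*(4422 + 1443) = (-20 + 3232)*(4422 + 1443) = 3212*5865 = 18838380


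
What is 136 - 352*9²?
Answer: -28376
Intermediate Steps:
136 - 352*9² = 136 - 352*81 = 136 - 28512 = -28376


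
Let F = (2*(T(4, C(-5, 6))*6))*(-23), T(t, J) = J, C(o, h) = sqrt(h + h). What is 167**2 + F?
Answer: 27889 - 552*sqrt(3) ≈ 26933.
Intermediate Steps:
C(o, h) = sqrt(2)*sqrt(h) (C(o, h) = sqrt(2*h) = sqrt(2)*sqrt(h))
F = -552*sqrt(3) (F = (2*((sqrt(2)*sqrt(6))*6))*(-23) = (2*((2*sqrt(3))*6))*(-23) = (2*(12*sqrt(3)))*(-23) = (24*sqrt(3))*(-23) = -552*sqrt(3) ≈ -956.09)
167**2 + F = 167**2 - 552*sqrt(3) = 27889 - 552*sqrt(3)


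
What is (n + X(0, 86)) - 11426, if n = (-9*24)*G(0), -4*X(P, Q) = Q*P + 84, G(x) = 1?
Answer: -11663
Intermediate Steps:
X(P, Q) = -21 - P*Q/4 (X(P, Q) = -(Q*P + 84)/4 = -(P*Q + 84)/4 = -(84 + P*Q)/4 = -21 - P*Q/4)
n = -216 (n = -9*24*1 = -216*1 = -216)
(n + X(0, 86)) - 11426 = (-216 + (-21 - 1/4*0*86)) - 11426 = (-216 + (-21 + 0)) - 11426 = (-216 - 21) - 11426 = -237 - 11426 = -11663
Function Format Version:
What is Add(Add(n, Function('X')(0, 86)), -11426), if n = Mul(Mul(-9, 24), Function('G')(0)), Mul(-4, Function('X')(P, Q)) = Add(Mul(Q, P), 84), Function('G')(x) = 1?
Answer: -11663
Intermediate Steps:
Function('X')(P, Q) = Add(-21, Mul(Rational(-1, 4), P, Q)) (Function('X')(P, Q) = Mul(Rational(-1, 4), Add(Mul(Q, P), 84)) = Mul(Rational(-1, 4), Add(Mul(P, Q), 84)) = Mul(Rational(-1, 4), Add(84, Mul(P, Q))) = Add(-21, Mul(Rational(-1, 4), P, Q)))
n = -216 (n = Mul(Mul(-9, 24), 1) = Mul(-216, 1) = -216)
Add(Add(n, Function('X')(0, 86)), -11426) = Add(Add(-216, Add(-21, Mul(Rational(-1, 4), 0, 86))), -11426) = Add(Add(-216, Add(-21, 0)), -11426) = Add(Add(-216, -21), -11426) = Add(-237, -11426) = -11663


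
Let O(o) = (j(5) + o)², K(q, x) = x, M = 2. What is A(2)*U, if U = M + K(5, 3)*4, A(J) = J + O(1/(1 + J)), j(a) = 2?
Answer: 938/9 ≈ 104.22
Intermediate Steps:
O(o) = (2 + o)²
A(J) = J + (2 + 1/(1 + J))²
U = 14 (U = 2 + 3*4 = 2 + 12 = 14)
A(2)*U = (2 + (3 + 2*2)²/(1 + 2)²)*14 = (2 + (3 + 4)²/3²)*14 = (2 + (⅑)*7²)*14 = (2 + (⅑)*49)*14 = (2 + 49/9)*14 = (67/9)*14 = 938/9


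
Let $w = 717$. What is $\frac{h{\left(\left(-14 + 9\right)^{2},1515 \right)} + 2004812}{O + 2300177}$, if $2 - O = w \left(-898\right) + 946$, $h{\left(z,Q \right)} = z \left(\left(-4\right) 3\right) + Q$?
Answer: $\frac{2006027}{2943099} \approx 0.6816$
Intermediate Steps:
$h{\left(z,Q \right)} = Q - 12 z$ ($h{\left(z,Q \right)} = z \left(-12\right) + Q = - 12 z + Q = Q - 12 z$)
$O = 642922$ ($O = 2 - \left(717 \left(-898\right) + 946\right) = 2 - \left(-643866 + 946\right) = 2 - -642920 = 2 + 642920 = 642922$)
$\frac{h{\left(\left(-14 + 9\right)^{2},1515 \right)} + 2004812}{O + 2300177} = \frac{\left(1515 - 12 \left(-14 + 9\right)^{2}\right) + 2004812}{642922 + 2300177} = \frac{\left(1515 - 12 \left(-5\right)^{2}\right) + 2004812}{2943099} = \left(\left(1515 - 300\right) + 2004812\right) \frac{1}{2943099} = \left(1215 + 2004812\right) \frac{1}{2943099} = 2006027 \cdot \frac{1}{2943099} = \frac{2006027}{2943099}$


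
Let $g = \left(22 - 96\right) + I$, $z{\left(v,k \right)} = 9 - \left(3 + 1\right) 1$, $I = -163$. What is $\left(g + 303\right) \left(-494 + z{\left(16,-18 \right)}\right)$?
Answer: $-32274$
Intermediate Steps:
$z{\left(v,k \right)} = 5$ ($z{\left(v,k \right)} = 9 - 4 \cdot 1 = 9 - 4 = 5$)
$g = -237$ ($g = \left(22 - 96\right) - 163 = -74 - 163 = -237$)
$\left(g + 303\right) \left(-494 + z{\left(16,-18 \right)}\right) = \left(-237 + 303\right) \left(-494 + 5\right) = 66 \left(-489\right) = -32274$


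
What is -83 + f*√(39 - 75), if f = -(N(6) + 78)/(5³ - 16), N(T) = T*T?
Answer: -83 - 684*I/109 ≈ -83.0 - 6.2752*I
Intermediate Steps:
N(T) = T²
f = -114/109 (f = -(6² + 78)/(5³ - 16) = -(36 + 78)/(125 - 16) = -114/109 ≈ -1.0459)
-83 + f*√(39 - 75) = -83 - 114*√(39 - 75)/109 = -83 - 684*I/109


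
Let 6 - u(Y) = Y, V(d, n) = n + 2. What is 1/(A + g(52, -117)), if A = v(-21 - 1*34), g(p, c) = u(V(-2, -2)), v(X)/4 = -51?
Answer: -1/198 ≈ -0.0050505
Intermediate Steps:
v(X) = -204 (v(X) = 4*(-51) = -204)
V(d, n) = 2 + n
u(Y) = 6 - Y
g(p, c) = 6 (g(p, c) = 6 - (2 - 2) = 6 - 1*0 = 6 + 0 = 6)
A = -204
1/(A + g(52, -117)) = 1/(-204 + 6) = 1/(-198) = -1/198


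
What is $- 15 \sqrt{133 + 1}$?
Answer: $- 15 \sqrt{134} \approx -173.64$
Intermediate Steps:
$- 15 \sqrt{133 + 1} = - 15 \sqrt{134}$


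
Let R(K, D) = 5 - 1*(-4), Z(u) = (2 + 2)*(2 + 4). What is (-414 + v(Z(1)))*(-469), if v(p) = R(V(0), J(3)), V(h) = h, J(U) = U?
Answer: 189945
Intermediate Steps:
Z(u) = 24 (Z(u) = 4*6 = 24)
R(K, D) = 9 (R(K, D) = 5 + 4 = 9)
v(p) = 9
(-414 + v(Z(1)))*(-469) = (-414 + 9)*(-469) = -405*(-469) = 189945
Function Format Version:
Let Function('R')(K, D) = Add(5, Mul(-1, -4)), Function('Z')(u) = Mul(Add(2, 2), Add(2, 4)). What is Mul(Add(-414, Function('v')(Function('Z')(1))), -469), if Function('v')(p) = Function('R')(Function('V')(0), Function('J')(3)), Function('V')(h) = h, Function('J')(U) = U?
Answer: 189945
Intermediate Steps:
Function('Z')(u) = 24 (Function('Z')(u) = Mul(4, 6) = 24)
Function('R')(K, D) = 9 (Function('R')(K, D) = Add(5, 4) = 9)
Function('v')(p) = 9
Mul(Add(-414, Function('v')(Function('Z')(1))), -469) = Mul(Add(-414, 9), -469) = Mul(-405, -469) = 189945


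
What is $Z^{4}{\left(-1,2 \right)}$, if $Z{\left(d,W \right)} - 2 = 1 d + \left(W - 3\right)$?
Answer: $0$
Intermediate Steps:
$Z{\left(d,W \right)} = -1 + W + d$ ($Z{\left(d,W \right)} = 2 + \left(1 d + \left(W - 3\right)\right) = 2 + \left(d + \left(W - 3\right)\right) = 2 + \left(d + \left(-3 + W\right)\right) = 2 + \left(-3 + W + d\right) = -1 + W + d$)
$Z^{4}{\left(-1,2 \right)} = \left(-1 + 2 - 1\right)^{4} = 0^{4} = 0$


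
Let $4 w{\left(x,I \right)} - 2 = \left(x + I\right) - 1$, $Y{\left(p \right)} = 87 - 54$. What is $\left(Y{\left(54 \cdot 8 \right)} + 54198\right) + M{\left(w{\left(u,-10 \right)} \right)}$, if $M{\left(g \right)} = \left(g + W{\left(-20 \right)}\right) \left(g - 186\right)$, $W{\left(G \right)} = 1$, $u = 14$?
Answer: $\frac{861045}{16} \approx 53815.0$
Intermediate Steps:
$Y{\left(p \right)} = 33$ ($Y{\left(p \right)} = 87 - 54 = 33$)
$w{\left(x,I \right)} = \frac{1}{4} + \frac{I}{4} + \frac{x}{4}$ ($w{\left(x,I \right)} = \frac{1}{2} + \frac{\left(x + I\right) - 1}{4} = \frac{1}{2} + \frac{\left(I + x\right) - 1}{4} = \frac{1}{2} + \frac{-1 + I + x}{4} = \frac{1}{2} + \left(- \frac{1}{4} + \frac{I}{4} + \frac{x}{4}\right) = \frac{1}{4} + \frac{I}{4} + \frac{x}{4}$)
$M{\left(g \right)} = \left(1 + g\right) \left(-186 + g\right)$ ($M{\left(g \right)} = \left(g + 1\right) \left(g - 186\right) = \left(1 + g\right) \left(-186 + g\right)$)
$\left(Y{\left(54 \cdot 8 \right)} + 54198\right) + M{\left(w{\left(u,-10 \right)} \right)} = \left(33 + 54198\right) - \left(186 - \left(\frac{1}{4} + \frac{1}{4} \left(-10\right) + \frac{1}{4} \cdot 14\right)^{2} + 185 \left(\frac{1}{4} + \frac{1}{4} \left(-10\right) + \frac{1}{4} \cdot 14\right)\right) = 54231 - \left(186 - \left(\frac{1}{4} - \frac{5}{2} + \frac{7}{2}\right)^{2} + 185 \left(\frac{1}{4} - \frac{5}{2} + \frac{7}{2}\right)\right) = 54231 - \left(\frac{1669}{4} - \frac{25}{16}\right) = 54231 - \frac{6651}{16} = \frac{861045}{16}$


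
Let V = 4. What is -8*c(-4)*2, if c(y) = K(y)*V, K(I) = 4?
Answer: -256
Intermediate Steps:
c(y) = 16 (c(y) = 4*4 = 16)
-8*c(-4)*2 = -8*16*2 = -128*2 = -256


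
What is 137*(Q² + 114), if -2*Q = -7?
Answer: 69185/4 ≈ 17296.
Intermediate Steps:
Q = 7/2 (Q = -½*(-7) = 7/2 ≈ 3.5000)
137*(Q² + 114) = 137*((7/2)² + 114) = 137*(49/4 + 114) = 137*(505/4) = 69185/4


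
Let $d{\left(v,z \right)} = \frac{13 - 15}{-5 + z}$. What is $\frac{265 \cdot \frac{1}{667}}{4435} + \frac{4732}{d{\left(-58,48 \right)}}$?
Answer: $- \frac{60191151149}{591629} \approx -1.0174 \cdot 10^{5}$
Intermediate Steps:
$d{\left(v,z \right)} = - \frac{2}{-5 + z}$
$\frac{265 \cdot \frac{1}{667}}{4435} + \frac{4732}{d{\left(-58,48 \right)}} = \frac{265 \cdot \frac{1}{667}}{4435} + \frac{4732}{\left(-2\right) \frac{1}{-5 + 48}} = 265 \cdot \frac{1}{667} \cdot \frac{1}{4435} + \frac{4732}{\left(-2\right) \frac{1}{43}} = \frac{265}{667} \cdot \frac{1}{4435} + \frac{4732}{\left(-2\right) \frac{1}{43}} = \frac{53}{591629} + \frac{4732}{- \frac{2}{43}} = \frac{53}{591629} + 4732 \left(- \frac{43}{2}\right) = \frac{53}{591629} - 101738 = - \frac{60191151149}{591629}$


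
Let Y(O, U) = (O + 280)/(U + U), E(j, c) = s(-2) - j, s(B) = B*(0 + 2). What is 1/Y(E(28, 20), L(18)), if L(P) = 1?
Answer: 1/124 ≈ 0.0080645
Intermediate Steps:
s(B) = 2*B (s(B) = B*2 = 2*B)
E(j, c) = -4 - j (E(j, c) = 2*(-2) - j = -4 - j)
Y(O, U) = (280 + O)/(2*U) (Y(O, U) = (280 + O)/((2*U)) = (280 + O)*(1/(2*U)) = (280 + O)/(2*U))
1/Y(E(28, 20), L(18)) = 1/((½)*(280 + (-4 - 1*28))/1) = 1/((½)*1*(280 + (-4 - 28))) = 1/((½)*1*(280 - 32)) = 1/((½)*1*248) = 1/124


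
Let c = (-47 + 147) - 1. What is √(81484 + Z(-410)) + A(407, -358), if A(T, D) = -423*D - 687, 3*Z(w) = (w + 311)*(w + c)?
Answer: 150747 + √91747 ≈ 1.5105e+5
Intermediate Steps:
c = 99 (c = 100 - 1 = 99)
Z(w) = (99 + w)*(311 + w)/3 (Z(w) = ((w + 311)*(w + 99))/3 = ((311 + w)*(99 + w))/3 = ((99 + w)*(311 + w))/3 = (99 + w)*(311 + w)/3)
A(T, D) = -687 - 423*D
√(81484 + Z(-410)) + A(407, -358) = √(81484 + (10263 + (⅓)*(-410)² + (410/3)*(-410))) + (-687 - 423*(-358)) = √(81484 + (10263 + (⅓)*168100 - 168100/3)) + (-687 + 151434) = √(81484 + (10263 + 168100/3 - 168100/3)) + 150747 = √(81484 + 10263) + 150747 = √91747 + 150747 = 150747 + √91747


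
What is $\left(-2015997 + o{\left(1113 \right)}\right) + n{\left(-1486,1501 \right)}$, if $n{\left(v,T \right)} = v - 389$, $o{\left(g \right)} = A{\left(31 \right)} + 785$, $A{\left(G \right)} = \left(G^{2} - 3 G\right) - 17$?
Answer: $-2016236$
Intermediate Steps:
$A{\left(G \right)} = -17 + G^{2} - 3 G$ ($A{\left(G \right)} = \left(G^{2} - 3 G\right) - 17 = -17 + G^{2} - 3 G$)
$o{\left(g \right)} = 1636$ ($o{\left(g \right)} = \left(-17 + 31^{2} - 93\right) + 785 = \left(-17 + 961 - 93\right) + 785 = 851 + 785 = 1636$)
$n{\left(v,T \right)} = -389 + v$ ($n{\left(v,T \right)} = v - 389 = -389 + v$)
$\left(-2015997 + o{\left(1113 \right)}\right) + n{\left(-1486,1501 \right)} = \left(-2015997 + 1636\right) - 1875 = -2014361 - 1875 = -2016236$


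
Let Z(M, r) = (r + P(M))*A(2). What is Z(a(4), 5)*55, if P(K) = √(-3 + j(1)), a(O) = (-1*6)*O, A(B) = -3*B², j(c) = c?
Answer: -3300 - 660*I*√2 ≈ -3300.0 - 933.38*I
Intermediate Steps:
a(O) = -6*O
P(K) = I*√2 (P(K) = √(-3 + 1) = √(-2) = I*√2)
Z(M, r) = -12*r - 12*I*√2 (Z(M, r) = (r + I*√2)*(-3*2²) = (r + I*√2)*(-3*4) = (r + I*√2)*(-12) = -12*r - 12*I*√2)
Z(a(4), 5)*55 = (-12*5 - 12*I*√2)*55 = (-60 - 12*I*√2)*55 = -3300 - 660*I*√2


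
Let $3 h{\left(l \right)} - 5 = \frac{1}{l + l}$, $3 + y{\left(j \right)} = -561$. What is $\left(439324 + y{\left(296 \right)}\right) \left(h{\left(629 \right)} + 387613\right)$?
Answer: $\frac{106973911284380}{629} \approx 1.7007 \cdot 10^{11}$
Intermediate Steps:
$y{\left(j \right)} = -564$ ($y{\left(j \right)} = -3 - 561 = -564$)
$h{\left(l \right)} = \frac{5}{3} + \frac{1}{6 l}$ ($h{\left(l \right)} = \frac{5}{3} + \frac{1}{3 \left(l + l\right)} = \frac{5}{3} + \frac{1}{3 \cdot 2 l} = \frac{5}{3} + \frac{\frac{1}{2} \frac{1}{l}}{3} = \frac{5}{3} + \frac{1}{6 l}$)
$\left(439324 + y{\left(296 \right)}\right) \left(h{\left(629 \right)} + 387613\right) = \left(439324 - 564\right) \left(\frac{1 + 10 \cdot 629}{6 \cdot 629} + 387613\right) = 438760 \left(\frac{1}{6} \cdot \frac{1}{629} \left(1 + 6290\right) + 387613\right) = 438760 \left(\frac{1}{6} \cdot \frac{1}{629} \cdot 6291 + 387613\right) = 438760 \left(\frac{2097}{1258} + 387613\right) = 438760 \cdot \frac{487619251}{1258} = \frac{106973911284380}{629}$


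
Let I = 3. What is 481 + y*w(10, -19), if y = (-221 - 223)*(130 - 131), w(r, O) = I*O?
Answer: -24827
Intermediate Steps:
w(r, O) = 3*O
y = 444 (y = -444*(-1) = 444)
481 + y*w(10, -19) = 481 + 444*(3*(-19)) = 481 + 444*(-57) = 481 - 25308 = -24827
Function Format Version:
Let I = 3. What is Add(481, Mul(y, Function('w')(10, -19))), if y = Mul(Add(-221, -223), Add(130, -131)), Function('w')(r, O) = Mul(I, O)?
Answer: -24827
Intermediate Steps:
Function('w')(r, O) = Mul(3, O)
y = 444 (y = Mul(-444, -1) = 444)
Add(481, Mul(y, Function('w')(10, -19))) = Add(481, Mul(444, Mul(3, -19))) = Add(481, Mul(444, -57)) = Add(481, -25308) = -24827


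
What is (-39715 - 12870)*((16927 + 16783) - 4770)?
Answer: -1521809900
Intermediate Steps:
(-39715 - 12870)*((16927 + 16783) - 4770) = -52585*(33710 - 4770) = -52585*28940 = -1521809900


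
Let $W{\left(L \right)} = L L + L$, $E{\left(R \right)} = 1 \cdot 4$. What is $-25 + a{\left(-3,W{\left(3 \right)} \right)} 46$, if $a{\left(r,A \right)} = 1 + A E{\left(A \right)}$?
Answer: $2229$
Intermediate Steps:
$E{\left(R \right)} = 4$
$W{\left(L \right)} = L + L^{2}$ ($W{\left(L \right)} = L^{2} + L = L + L^{2}$)
$a{\left(r,A \right)} = 1 + 4 A$ ($a{\left(r,A \right)} = 1 + A 4 = 1 + 4 A$)
$-25 + a{\left(-3,W{\left(3 \right)} \right)} 46 = -25 + \left(1 + 4 \cdot 3 \left(1 + 3\right)\right) 46 = -25 + \left(1 + 4 \cdot 3 \cdot 4\right) 46 = -25 + \left(1 + 4 \cdot 12\right) 46 = -25 + \left(1 + 48\right) 46 = -25 + 49 \cdot 46 = -25 + 2254 = 2229$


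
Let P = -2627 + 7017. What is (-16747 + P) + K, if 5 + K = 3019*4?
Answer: -286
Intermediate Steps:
P = 4390
K = 12071 (K = -5 + 3019*4 = -5 + 12076 = 12071)
(-16747 + P) + K = (-16747 + 4390) + 12071 = -12357 + 12071 = -286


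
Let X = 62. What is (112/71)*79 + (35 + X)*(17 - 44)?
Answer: -177101/71 ≈ -2494.4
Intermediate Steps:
(112/71)*79 + (35 + X)*(17 - 44) = (112/71)*79 + (35 + 62)*(17 - 44) = (112*(1/71))*79 + 97*(-27) = (112/71)*79 - 2619 = 8848/71 - 2619 = -177101/71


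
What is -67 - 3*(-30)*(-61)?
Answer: -5557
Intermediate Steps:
-67 - 3*(-30)*(-61) = -67 + 90*(-61) = -67 - 5490 = -5557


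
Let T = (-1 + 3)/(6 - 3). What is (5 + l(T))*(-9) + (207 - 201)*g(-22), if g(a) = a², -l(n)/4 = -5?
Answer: 2679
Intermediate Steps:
T = ⅔ (T = 2/3 = 2*(⅓) = ⅔ ≈ 0.66667)
l(n) = 20 (l(n) = -4*(-5) = 20)
(5 + l(T))*(-9) + (207 - 201)*g(-22) = (5 + 20)*(-9) + (207 - 201)*(-22)² = 25*(-9) + 6*484 = -225 + 2904 = 2679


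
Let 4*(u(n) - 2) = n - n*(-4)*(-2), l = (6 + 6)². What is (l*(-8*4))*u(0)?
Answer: -9216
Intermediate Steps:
l = 144 (l = 12² = 144)
u(n) = 2 - 7*n/4 (u(n) = 2 + (n - n*(-4)*(-2))/4 = 2 + (n - (-4*n)*(-2))/4 = 2 + (n - 8*n)/4 = 2 + (-7*n)/4 = 2 - 7*n/4)
(l*(-8*4))*u(0) = (144*(-8*4))*(2 - 7/4*0) = (144*(-32))*(2 + 0) = -4608*2 = -9216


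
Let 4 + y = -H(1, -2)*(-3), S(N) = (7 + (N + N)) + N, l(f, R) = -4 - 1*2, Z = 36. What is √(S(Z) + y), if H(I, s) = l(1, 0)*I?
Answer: √93 ≈ 9.6436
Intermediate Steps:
l(f, R) = -6 (l(f, R) = -4 - 2 = -6)
S(N) = 7 + 3*N (S(N) = (7 + 2*N) + N = 7 + 3*N)
H(I, s) = -6*I
y = -22 (y = -4 - (-6)*(-3) = -4 - 1*(-6)*(-3) = -4 + 6*(-3) = -4 - 18 = -22)
√(S(Z) + y) = √((7 + 3*36) - 22) = √((7 + 108) - 22) = √(115 - 22) = √93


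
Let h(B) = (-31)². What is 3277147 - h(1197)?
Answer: 3276186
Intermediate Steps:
h(B) = 961
3277147 - h(1197) = 3277147 - 1*961 = 3277147 - 961 = 3276186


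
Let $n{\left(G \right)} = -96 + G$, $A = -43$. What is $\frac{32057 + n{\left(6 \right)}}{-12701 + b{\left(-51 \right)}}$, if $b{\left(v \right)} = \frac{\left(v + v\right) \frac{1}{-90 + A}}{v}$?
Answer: $- \frac{4251611}{1689235} \approx -2.5169$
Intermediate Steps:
$b{\left(v \right)} = - \frac{2}{133}$ ($b{\left(v \right)} = \frac{\left(v + v\right) \frac{1}{-90 - 43}}{v} = \frac{2 v \frac{1}{-133}}{v} = \frac{2 v \left(- \frac{1}{133}\right)}{v} = \frac{\left(- \frac{2}{133}\right) v}{v} = - \frac{2}{133}$)
$\frac{32057 + n{\left(6 \right)}}{-12701 + b{\left(-51 \right)}} = \frac{32057 + \left(-96 + 6\right)}{-12701 - \frac{2}{133}} = \frac{32057 - 90}{- \frac{1689235}{133}} = 31967 \left(- \frac{133}{1689235}\right) = - \frac{4251611}{1689235}$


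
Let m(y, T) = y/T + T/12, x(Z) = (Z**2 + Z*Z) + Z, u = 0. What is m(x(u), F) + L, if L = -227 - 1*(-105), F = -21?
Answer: -495/4 ≈ -123.75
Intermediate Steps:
x(Z) = Z + 2*Z**2 (x(Z) = (Z**2 + Z**2) + Z = 2*Z**2 + Z = Z + 2*Z**2)
m(y, T) = T/12 + y/T (m(y, T) = y/T + T*(1/12) = y/T + T/12 = T/12 + y/T)
L = -122 (L = -227 + 105 = -122)
m(x(u), F) + L = ((1/12)*(-21) + (0*(1 + 2*0))/(-21)) - 122 = (-7/4 + (0*(1 + 0))*(-1/21)) - 122 = (-7/4 + (0*1)*(-1/21)) - 122 = (-7/4 + 0*(-1/21)) - 122 = (-7/4 + 0) - 122 = -7/4 - 122 = -495/4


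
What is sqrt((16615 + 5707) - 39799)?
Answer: I*sqrt(17477) ≈ 132.2*I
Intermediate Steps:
sqrt((16615 + 5707) - 39799) = sqrt(22322 - 39799) = sqrt(-17477) = I*sqrt(17477)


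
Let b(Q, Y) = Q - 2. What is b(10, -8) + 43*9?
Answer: 395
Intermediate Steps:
b(Q, Y) = -2 + Q
b(10, -8) + 43*9 = (-2 + 10) + 43*9 = 8 + 387 = 395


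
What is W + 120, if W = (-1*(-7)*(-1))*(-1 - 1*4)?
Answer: 155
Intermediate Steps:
W = 35 (W = (7*(-1))*(-1 - 4) = -7*(-5) = 35)
W + 120 = 35 + 120 = 155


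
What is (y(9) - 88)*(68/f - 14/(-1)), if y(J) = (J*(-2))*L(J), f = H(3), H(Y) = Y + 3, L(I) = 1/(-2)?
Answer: -6004/3 ≈ -2001.3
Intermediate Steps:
L(I) = -½
H(Y) = 3 + Y
f = 6 (f = 3 + 3 = 6)
y(J) = J (y(J) = (J*(-2))*(-½) = -2*J*(-½) = J)
(y(9) - 88)*(68/f - 14/(-1)) = (9 - 88)*(68/6 - 14/(-1)) = -79*(68*(⅙) - 14*(-1)) = -79*(34/3 + 14) = -79*76/3 = -6004/3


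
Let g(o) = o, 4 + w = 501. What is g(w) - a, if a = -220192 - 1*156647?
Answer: 377336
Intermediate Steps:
w = 497 (w = -4 + 501 = 497)
a = -376839 (a = -220192 - 156647 = -376839)
g(w) - a = 497 - 1*(-376839) = 497 + 376839 = 377336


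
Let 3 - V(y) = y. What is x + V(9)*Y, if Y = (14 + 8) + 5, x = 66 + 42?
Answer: -54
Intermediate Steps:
x = 108
Y = 27 (Y = 22 + 5 = 27)
V(y) = 3 - y
x + V(9)*Y = 108 + (3 - 1*9)*27 = 108 + (3 - 9)*27 = 108 - 6*27 = 108 - 162 = -54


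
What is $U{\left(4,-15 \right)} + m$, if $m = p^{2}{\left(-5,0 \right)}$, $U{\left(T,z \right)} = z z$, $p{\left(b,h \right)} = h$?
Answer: $225$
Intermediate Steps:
$U{\left(T,z \right)} = z^{2}$
$m = 0$ ($m = 0^{2} = 0$)
$U{\left(4,-15 \right)} + m = \left(-15\right)^{2} + 0 = 225 + 0 = 225$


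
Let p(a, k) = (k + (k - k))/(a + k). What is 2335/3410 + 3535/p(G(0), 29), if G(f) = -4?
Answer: 60285293/19778 ≈ 3048.1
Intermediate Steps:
p(a, k) = k/(a + k) (p(a, k) = (k + 0)/(a + k) = k/(a + k))
2335/3410 + 3535/p(G(0), 29) = 2335/3410 + 3535/((29/(-4 + 29))) = 2335*(1/3410) + 3535/((29/25)) = 467/682 + 3535/((29*(1/25))) = 467/682 + 3535/(29/25) = 467/682 + 3535*(25/29) = 467/682 + 88375/29 = 60285293/19778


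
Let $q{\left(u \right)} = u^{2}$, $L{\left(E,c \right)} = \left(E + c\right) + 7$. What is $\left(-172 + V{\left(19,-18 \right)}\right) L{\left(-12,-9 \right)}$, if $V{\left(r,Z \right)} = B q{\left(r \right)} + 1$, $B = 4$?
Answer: $-17822$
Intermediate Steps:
$L{\left(E,c \right)} = 7 + E + c$
$V{\left(r,Z \right)} = 1 + 4 r^{2}$ ($V{\left(r,Z \right)} = 4 r^{2} + 1 = 1 + 4 r^{2}$)
$\left(-172 + V{\left(19,-18 \right)}\right) L{\left(-12,-9 \right)} = \left(-172 + \left(1 + 4 \cdot 19^{2}\right)\right) \left(7 - 12 - 9\right) = \left(-172 + \left(1 + 4 \cdot 361\right)\right) \left(-14\right) = \left(-172 + \left(1 + 1444\right)\right) \left(-14\right) = \left(-172 + 1445\right) \left(-14\right) = 1273 \left(-14\right) = -17822$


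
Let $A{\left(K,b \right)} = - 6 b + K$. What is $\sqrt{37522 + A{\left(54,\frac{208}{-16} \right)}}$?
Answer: $\sqrt{37654} \approx 194.05$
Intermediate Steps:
$A{\left(K,b \right)} = K - 6 b$
$\sqrt{37522 + A{\left(54,\frac{208}{-16} \right)}} = \sqrt{37522 - \left(-54 + 6 \frac{208}{-16}\right)} = \sqrt{37522 - \left(-54 + 6 \cdot 208 \left(- \frac{1}{16}\right)\right)} = \sqrt{37522 + \left(54 - -78\right)} = \sqrt{37522 + \left(54 + 78\right)} = \sqrt{37522 + 132} = \sqrt{37654}$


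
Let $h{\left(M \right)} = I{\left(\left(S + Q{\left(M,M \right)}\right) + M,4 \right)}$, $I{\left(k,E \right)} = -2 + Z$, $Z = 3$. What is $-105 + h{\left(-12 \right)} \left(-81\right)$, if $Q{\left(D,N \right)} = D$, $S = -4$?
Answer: $-186$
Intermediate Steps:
$I{\left(k,E \right)} = 1$ ($I{\left(k,E \right)} = -2 + 3 = 1$)
$h{\left(M \right)} = 1$
$-105 + h{\left(-12 \right)} \left(-81\right) = -105 + 1 \left(-81\right) = -105 - 81 = -186$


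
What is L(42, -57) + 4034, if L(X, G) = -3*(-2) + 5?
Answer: 4045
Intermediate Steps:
L(X, G) = 11 (L(X, G) = 6 + 5 = 11)
L(42, -57) + 4034 = 11 + 4034 = 4045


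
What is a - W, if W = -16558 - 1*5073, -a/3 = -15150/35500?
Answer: 15358919/710 ≈ 21632.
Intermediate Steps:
a = 909/710 (a = -(-45450)/35500 = -3*(-303/710) = 909/710 ≈ 1.2803)
W = -21631 (W = -16558 - 5073 = -21631)
a - W = 909/710 - 1*(-21631) = 909/710 + 21631 = 15358919/710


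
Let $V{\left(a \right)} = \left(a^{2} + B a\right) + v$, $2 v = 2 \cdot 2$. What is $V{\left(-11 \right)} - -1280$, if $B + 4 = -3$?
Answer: $1480$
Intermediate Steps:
$v = 2$ ($v = \frac{2 \cdot 2}{2} = \frac{1}{2} \cdot 4 = 2$)
$B = -7$ ($B = -4 - 3 = -7$)
$V{\left(a \right)} = 2 + a^{2} - 7 a$ ($V{\left(a \right)} = \left(a^{2} - 7 a\right) + 2 = 2 + a^{2} - 7 a$)
$V{\left(-11 \right)} - -1280 = \left(2 + \left(-11\right)^{2} - -77\right) - -1280 = \left(2 + 121 + 77\right) + 1280 = 200 + 1280 = 1480$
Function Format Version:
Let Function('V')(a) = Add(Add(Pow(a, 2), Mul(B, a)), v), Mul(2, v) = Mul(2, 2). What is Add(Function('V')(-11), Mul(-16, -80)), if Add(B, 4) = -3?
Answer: 1480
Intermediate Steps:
v = 2 (v = Mul(Rational(1, 2), Mul(2, 2)) = Mul(Rational(1, 2), 4) = 2)
B = -7 (B = Add(-4, -3) = -7)
Function('V')(a) = Add(2, Pow(a, 2), Mul(-7, a)) (Function('V')(a) = Add(Add(Pow(a, 2), Mul(-7, a)), 2) = Add(2, Pow(a, 2), Mul(-7, a)))
Add(Function('V')(-11), Mul(-16, -80)) = Add(Add(2, Pow(-11, 2), Mul(-7, -11)), Mul(-16, -80)) = Add(Add(2, 121, 77), 1280) = Add(200, 1280) = 1480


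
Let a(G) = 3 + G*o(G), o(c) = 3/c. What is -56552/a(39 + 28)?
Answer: -28276/3 ≈ -9425.3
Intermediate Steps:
a(G) = 6 (a(G) = 3 + G*(3/G) = 3 + 3 = 6)
-56552/a(39 + 28) = -56552/6 = -56552*⅙ = -28276/3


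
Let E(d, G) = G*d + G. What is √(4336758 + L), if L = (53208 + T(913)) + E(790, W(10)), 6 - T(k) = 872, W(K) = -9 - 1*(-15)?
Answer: √4393846 ≈ 2096.1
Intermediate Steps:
W(K) = 6 (W(K) = -9 + 15 = 6)
E(d, G) = G + G*d
T(k) = -866 (T(k) = 6 - 1*872 = 6 - 872 = -866)
L = 57088 (L = (53208 - 866) + 6*(1 + 790) = 52342 + 6*791 = 52342 + 4746 = 57088)
√(4336758 + L) = √(4336758 + 57088) = √4393846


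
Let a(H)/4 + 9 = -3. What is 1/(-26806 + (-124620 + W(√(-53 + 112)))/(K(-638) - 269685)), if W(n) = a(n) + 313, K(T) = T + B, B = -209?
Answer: -270532/7251756437 ≈ -3.7306e-5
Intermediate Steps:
a(H) = -48 (a(H) = -36 + 4*(-3) = -36 - 12 = -48)
K(T) = -209 + T (K(T) = T - 209 = -209 + T)
W(n) = 265 (W(n) = -48 + 313 = 265)
1/(-26806 + (-124620 + W(√(-53 + 112)))/(K(-638) - 269685)) = 1/(-26806 + (-124620 + 265)/((-209 - 638) - 269685)) = 1/(-26806 - 124355/(-847 - 269685)) = 1/(-26806 - 124355/(-270532)) = 1/(-26806 - 124355*(-1/270532)) = 1/(-26806 + 124355/270532) = 1/(-7251756437/270532) = -270532/7251756437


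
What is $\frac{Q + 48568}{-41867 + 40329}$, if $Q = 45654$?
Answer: $- \frac{47111}{769} \approx -61.263$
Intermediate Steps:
$\frac{Q + 48568}{-41867 + 40329} = \frac{45654 + 48568}{-41867 + 40329} = \frac{94222}{-1538} = 94222 \left(- \frac{1}{1538}\right) = - \frac{47111}{769}$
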